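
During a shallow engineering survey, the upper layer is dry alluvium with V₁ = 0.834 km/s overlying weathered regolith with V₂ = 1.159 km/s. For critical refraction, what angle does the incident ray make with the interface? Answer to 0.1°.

44.0°

Critical incidence: sin θ_c = V₁/V₂ = 0.834/1.159 = 0.7196.
θ_c = arcsin 0.7196 = 46.02°.
Measured from the interface: 90° − 46.02° = 43.98°.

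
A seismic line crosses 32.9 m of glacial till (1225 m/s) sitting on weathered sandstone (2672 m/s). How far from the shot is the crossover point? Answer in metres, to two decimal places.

107.98 m

x_cross = 2h·√((V₂+V₁)/(V₂−V₁)).
(V₂+V₁)/(V₂−V₁) = (2672+1225)/(2672−1225) = 2.6932; √ = 1.6411.
x_cross = 2·32.9·1.6411 = 107.98 m.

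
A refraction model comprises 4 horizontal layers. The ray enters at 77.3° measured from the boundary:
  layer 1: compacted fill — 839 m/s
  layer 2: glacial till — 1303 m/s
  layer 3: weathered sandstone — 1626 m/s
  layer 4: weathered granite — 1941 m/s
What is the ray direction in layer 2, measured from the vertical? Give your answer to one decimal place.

From the normal: θ₁ = 90° − 77.3° = 12.7°.
Snell's law across each interface conserves sin θ / V, so sin θ_2 = V_2·sin θ₁/V₁.
sin θ_2 = 1303 × sin 12.7° / 839 = 0.3414.
θ_2 = 19.96° from the vertical.

20.0°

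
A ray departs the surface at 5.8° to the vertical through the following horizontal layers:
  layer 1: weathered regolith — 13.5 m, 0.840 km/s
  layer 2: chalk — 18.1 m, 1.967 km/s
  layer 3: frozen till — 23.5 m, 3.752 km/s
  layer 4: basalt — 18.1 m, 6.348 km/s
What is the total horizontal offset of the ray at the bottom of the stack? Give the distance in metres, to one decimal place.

Ray parameter p = sin 5.8° / 0.840 km/s = 1.2031e-01 s/km.
Layer 1: θ = 5.80°; offset = 13.5·tan 5.80° = 1.371 m.
Layer 2: sin θ = p·1.967 = 0.2366 → θ = 13.69°; offset = 18.1·tan 13.69° = 4.408 m.
Layer 3: sin θ = p·3.752 = 0.4514 → θ = 26.83°; offset = 23.5·tan 26.83° = 11.887 m.
Layer 4: sin θ = p·6.348 = 0.7637 → θ = 49.79°; offset = 18.1·tan 49.79° = 21.412 m.
Summing the layer offsets gives 39.079 m.

39.1 m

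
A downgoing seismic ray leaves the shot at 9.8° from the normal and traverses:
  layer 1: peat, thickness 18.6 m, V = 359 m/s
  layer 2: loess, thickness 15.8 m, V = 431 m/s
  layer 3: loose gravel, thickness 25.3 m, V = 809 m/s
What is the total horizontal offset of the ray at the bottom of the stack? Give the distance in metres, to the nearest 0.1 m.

17.0 m

Ray parameter p = sin 9.8° / 359 m/s = 4.7412e-04 s/m.
Layer 1: θ = 9.80°; offset = 18.6·tan 9.80° = 3.213 m.
Layer 2: sin θ = p·431 = 0.2043 → θ = 11.79°; offset = 15.8·tan 11.79° = 3.298 m.
Layer 3: sin θ = p·809 = 0.3836 → θ = 22.55°; offset = 25.3·tan 22.55° = 10.508 m.
Σ offsets = 17.019 m.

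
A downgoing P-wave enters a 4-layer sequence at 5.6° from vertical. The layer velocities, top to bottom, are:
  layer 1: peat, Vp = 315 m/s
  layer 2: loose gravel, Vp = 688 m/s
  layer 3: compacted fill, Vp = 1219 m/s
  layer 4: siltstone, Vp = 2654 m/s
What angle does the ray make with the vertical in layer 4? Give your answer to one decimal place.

Snell's law across each interface conserves sin θ / V, so sin θ_4 = V_4·sin θ₁/V₁.
sin θ_4 = 2654 × sin 5.6° / 315 = 0.8222.
θ_4 = 55.30° from the vertical.

55.3°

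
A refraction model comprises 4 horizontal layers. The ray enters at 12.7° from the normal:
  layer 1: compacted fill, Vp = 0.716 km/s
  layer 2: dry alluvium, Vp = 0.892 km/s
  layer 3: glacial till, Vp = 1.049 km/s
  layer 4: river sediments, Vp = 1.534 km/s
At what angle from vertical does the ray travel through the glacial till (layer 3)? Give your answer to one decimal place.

18.8°

Ray parameter p = sin 12.7° / 0.716 = 3.0705e-01 s/km.
sin θ_3 = p·V_3 = 3.0705e-01 × 1.049 = 0.3221.
θ_3 = 18.79° from the vertical.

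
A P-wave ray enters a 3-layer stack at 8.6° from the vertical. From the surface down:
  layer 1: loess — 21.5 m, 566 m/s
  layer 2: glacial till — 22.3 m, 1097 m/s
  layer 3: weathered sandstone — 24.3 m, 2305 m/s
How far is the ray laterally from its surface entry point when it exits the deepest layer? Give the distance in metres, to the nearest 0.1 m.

Apply Snell's law at each interface; in layer i the horizontal offset is hᵢ·tan θᵢ.
Layer 1: θ = 8.60°; offset = 21.5·tan 8.60° = 3.252 m.
Layer 2: sin θ = 1097·sin 8.6°/566 = 0.2898, θ = 16.85°; offset = 22.3·tan 16.85° = 6.753 m.
Layer 3: sin θ = 2305·sin 8.6°/566 = 0.6090, θ = 37.52°; offset = 24.3·tan 37.52° = 18.656 m.
Summing the layer offsets gives 28.661 m.

28.7 m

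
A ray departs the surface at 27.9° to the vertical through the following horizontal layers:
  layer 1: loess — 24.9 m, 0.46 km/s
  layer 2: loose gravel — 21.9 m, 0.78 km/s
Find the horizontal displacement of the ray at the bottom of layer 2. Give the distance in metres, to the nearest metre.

42 m

Ray parameter p = sin 27.9° / 0.46 km/s = 1.0172e+00 s/km.
Layer 1: θ = 27.90°; offset = 24.9·tan 27.90° = 13.184 m.
Layer 2: sin θ = p·0.78 = 0.7934 → θ = 52.51°; offset = 21.9·tan 52.51° = 28.550 m.
Total horizontal offset = 41.734 m.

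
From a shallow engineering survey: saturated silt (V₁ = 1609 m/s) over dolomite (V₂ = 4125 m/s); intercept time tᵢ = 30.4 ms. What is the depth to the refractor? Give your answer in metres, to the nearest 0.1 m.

26.6 m

θ_c = arcsin(1609/4125) = 22.96°; cos θ_c = 0.9208.
tᵢ = 2h cos θ_c/V₁ ⇒ h = tᵢ·V₁/(2 cos θ_c) = 0.0304·1609/(2·0.9208) = 26.56 m.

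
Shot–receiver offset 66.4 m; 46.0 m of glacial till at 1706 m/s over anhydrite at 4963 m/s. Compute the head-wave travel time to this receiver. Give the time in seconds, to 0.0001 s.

0.0640 s

t = x/V₂ + 2h·√(V₂²−V₁²)/(V₁V₂).
√(V₂²−V₁²) = √(4963²−1706²) = 4660.6 m/s; delay term = 2·46.0·4660.6/(1706·4963) = 0.05064 s.
t = 66.4/4963 + 0.05064 = 0.06402 s.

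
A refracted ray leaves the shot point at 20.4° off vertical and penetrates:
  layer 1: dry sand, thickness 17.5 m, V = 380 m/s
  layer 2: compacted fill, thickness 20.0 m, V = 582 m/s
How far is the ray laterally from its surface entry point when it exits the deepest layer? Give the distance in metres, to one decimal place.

Apply Snell's law at each interface; in layer i the horizontal offset is hᵢ·tan θᵢ.
Layer 1: θ = 20.40°; offset = 17.5·tan 20.40° = 6.508 m.
Layer 2: sin θ = 582·sin 20.4°/380 = 0.5339, θ = 32.27°; offset = 20.0·tan 32.27° = 12.627 m.
Summing the layer offsets gives 19.136 m.

19.1 m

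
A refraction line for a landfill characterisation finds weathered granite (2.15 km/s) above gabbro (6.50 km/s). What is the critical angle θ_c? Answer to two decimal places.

At critical incidence the refracted ray runs along the interface (θ₂ = 90°), so sin θ_c = V₁/V₂.
θ_c = arcsin(2.15/6.50) = arcsin 0.3308 = 19.32°.

19.32°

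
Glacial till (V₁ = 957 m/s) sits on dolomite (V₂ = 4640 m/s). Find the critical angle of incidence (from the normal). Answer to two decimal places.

At critical incidence the refracted ray runs along the interface (θ₂ = 90°), so sin θ_c = V₁/V₂.
θ_c = arcsin(957/4640) = arcsin 0.2062 = 11.90°.

11.90°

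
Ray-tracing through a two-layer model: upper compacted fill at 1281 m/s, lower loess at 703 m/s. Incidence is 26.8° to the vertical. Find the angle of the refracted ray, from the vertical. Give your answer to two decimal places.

sin θ₁/V₁ = sin θ₂/V₂ ⇒ sin θ₂ = 703·sin 26.8°/1281 = 703·0.4509/1281 = 0.2474.
θ₂ = arcsin 0.2474 = 14.33° from the normal.

14.33°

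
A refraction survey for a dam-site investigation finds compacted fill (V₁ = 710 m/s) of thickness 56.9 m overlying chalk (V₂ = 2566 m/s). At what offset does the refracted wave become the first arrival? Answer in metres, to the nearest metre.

θ_c = arcsin(710/2566) = 16.06°, so cos θ_c = 0.9610 and tᵢ = 2h cos θ_c/V₁ = 0.1540 s.
At crossover x/V₁ = x/V₂ + tᵢ ⇒ x = tᵢ/(1/V₁ − 1/V₂) = 0.15402/(1.4085e-03 − 3.8971e-04) = 151.19 m.

151 m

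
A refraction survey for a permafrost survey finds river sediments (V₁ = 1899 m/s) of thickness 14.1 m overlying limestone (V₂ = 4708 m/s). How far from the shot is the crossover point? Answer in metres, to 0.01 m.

θ_c = arcsin(1899/4708) = 23.79°, so cos θ_c = 0.9150 and tᵢ = 2h cos θ_c/V₁ = 0.0136 s.
At crossover x/V₁ = x/V₂ + tᵢ ⇒ x = tᵢ/(1/V₁ − 1/V₂) = 0.01359/(5.2659e-04 − 2.1240e-04) = 43.25 m.

43.25 m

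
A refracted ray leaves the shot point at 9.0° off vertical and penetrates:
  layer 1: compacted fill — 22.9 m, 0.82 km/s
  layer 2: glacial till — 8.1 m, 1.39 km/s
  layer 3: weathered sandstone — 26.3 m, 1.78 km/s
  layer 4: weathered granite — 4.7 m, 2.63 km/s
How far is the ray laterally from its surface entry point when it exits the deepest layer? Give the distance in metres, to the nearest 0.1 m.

18.1 m

Ray parameter p = sin 9.0° / 0.82 km/s = 1.9077e-01 s/km.
Layer 1: θ = 9.00°; offset = 22.9·tan 9.00° = 3.627 m.
Layer 2: sin θ = p·1.39 = 0.2652 → θ = 15.38°; offset = 8.1·tan 15.38° = 2.228 m.
Layer 3: sin θ = p·1.78 = 0.3396 → θ = 19.85°; offset = 26.3·tan 19.85° = 9.495 m.
Layer 4: sin θ = p·2.63 = 0.5017 → θ = 30.11°; offset = 4.7·tan 30.11° = 2.726 m.
Summing the layer offsets gives 18.076 m.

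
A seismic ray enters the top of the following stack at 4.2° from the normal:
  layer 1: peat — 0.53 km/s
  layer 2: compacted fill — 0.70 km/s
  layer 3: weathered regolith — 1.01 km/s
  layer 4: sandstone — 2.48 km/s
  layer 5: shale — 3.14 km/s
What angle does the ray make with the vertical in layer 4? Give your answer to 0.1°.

Snell's law across each interface conserves sin θ / V, so sin θ_4 = V_4·sin θ₁/V₁.
sin θ_4 = 2.48 × sin 4.2° / 0.53 = 0.3427.
θ_4 = 20.04° from the vertical.

20.0°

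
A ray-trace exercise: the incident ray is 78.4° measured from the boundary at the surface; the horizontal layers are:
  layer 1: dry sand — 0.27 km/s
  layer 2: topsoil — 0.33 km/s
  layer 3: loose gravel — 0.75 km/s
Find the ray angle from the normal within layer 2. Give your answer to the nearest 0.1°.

14.2°

From the normal: θ₁ = 90° − 78.4° = 11.6°.
Snell's law across each interface conserves sin θ / V, so sin θ_2 = V_2·sin θ₁/V₁.
sin θ_2 = 0.33 × sin 11.6° / 0.27 = 0.2458.
θ_2 = arcsin 0.2458 = 14.23°.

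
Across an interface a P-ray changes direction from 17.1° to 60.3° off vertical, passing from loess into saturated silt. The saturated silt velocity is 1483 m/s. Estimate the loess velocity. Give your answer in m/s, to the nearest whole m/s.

Snell's law: sin 17.1°/V₁ = sin 60.3°/V₂.
V₁ = V₂·sin 17.1°/sin 60.3° = 1483 × 0.3385 = 502.01 m/s.

502 m/s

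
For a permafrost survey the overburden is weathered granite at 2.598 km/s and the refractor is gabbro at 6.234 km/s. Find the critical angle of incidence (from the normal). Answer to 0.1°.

Critical incidence: sin θ_c = V₁/V₂ = 2.598/6.234 = 0.4167.
θ_c = arcsin 0.4167 = 24.63°.

24.6°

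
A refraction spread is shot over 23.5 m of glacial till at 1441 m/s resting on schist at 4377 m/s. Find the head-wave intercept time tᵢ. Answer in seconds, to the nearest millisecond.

0.031 s

tᵢ = 2h·√(V₂²−V₁²)/(V₁V₂).
√(V₂²−V₁²) = √(4377²−1441²) = 4133.0 m/s.
tᵢ = 2·23.5·4133.0/(1441·4377) = 0.03080 s.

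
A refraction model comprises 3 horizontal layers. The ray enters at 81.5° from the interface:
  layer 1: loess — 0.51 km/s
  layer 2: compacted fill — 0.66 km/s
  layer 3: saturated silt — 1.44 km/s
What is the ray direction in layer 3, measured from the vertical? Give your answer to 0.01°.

24.67°

From the normal: θ₁ = 90° − 81.5° = 8.5°.
Snell's law across each interface conserves sin θ / V, so sin θ_3 = V_3·sin θ₁/V₁.
sin θ_3 = 1.44 × sin 8.5° / 0.51 = 0.4173.
θ_3 = arcsin 0.4173 = 24.67°.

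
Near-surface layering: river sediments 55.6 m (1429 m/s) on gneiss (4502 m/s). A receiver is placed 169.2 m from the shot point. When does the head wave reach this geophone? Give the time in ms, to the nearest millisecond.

111 ms

t = x/V₂ + 2h·√(V₂²−V₁²)/(V₁V₂).
√(V₂²−V₁²) = √(4502²−1429²) = 4269.2 m/s; delay term = 2·55.6·4269.2/(1429·4502) = 0.07379 s.
t = 169.2/4502 + 0.07379 = 0.11138 s.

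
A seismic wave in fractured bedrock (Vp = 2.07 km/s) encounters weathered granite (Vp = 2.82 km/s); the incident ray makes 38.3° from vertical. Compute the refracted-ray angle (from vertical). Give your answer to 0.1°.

57.6°

Snell's law: sin θ₂ = (V₂/V₁)·sin θ₁ = (2.82/2.07)·sin 38.3° = 0.8443.
θ₂ = arcsin 0.8443 = 57.60° from the normal.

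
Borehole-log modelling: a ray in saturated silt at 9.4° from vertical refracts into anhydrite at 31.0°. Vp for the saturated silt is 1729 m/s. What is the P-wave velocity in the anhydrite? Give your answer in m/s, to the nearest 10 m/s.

5450 m/s

Snell's law: sin 9.4°/V₁ = sin 31.0°/V₂.
V₂ = V₁·sin 31.0°/sin 9.4° = 1729 × 3.1534 = 5452.29 m/s.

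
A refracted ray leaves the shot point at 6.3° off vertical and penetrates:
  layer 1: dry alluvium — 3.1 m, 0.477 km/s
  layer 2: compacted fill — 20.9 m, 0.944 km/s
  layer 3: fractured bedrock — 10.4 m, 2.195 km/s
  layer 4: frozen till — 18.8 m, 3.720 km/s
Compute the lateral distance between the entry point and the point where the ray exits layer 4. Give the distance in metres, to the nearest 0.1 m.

Ray parameter p = sin 6.3° / 0.477 km/s = 2.3005e-01 s/km.
Layer 1: θ = 6.30°; offset = 3.1·tan 6.30° = 0.342 m.
Layer 2: sin θ = p·0.944 = 0.2172 → θ = 12.54°; offset = 20.9·tan 12.54° = 4.650 m.
Layer 3: sin θ = p·2.195 = 0.5050 → θ = 30.33°; offset = 10.4·tan 30.33° = 6.084 m.
Layer 4: sin θ = p·3.720 = 0.8558 → θ = 58.85°; offset = 18.8·tan 58.85° = 31.100 m.
Total horizontal offset = 42.176 m.

42.2 m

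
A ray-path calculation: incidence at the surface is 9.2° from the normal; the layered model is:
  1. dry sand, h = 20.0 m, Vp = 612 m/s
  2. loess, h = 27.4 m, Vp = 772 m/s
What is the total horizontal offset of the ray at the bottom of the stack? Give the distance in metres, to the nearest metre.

9 m

p = sin θ₁/V₁ = sin 9.2°/612 = 2.6124e-04 s/m is conserved through the stack.
Layer 1: θ = 9.20°; offset = 20.0·tan 9.20° = 3.239 m.
Layer 2: sin θ = p·772 = 0.2017 → θ = 11.64°; offset = 27.4·tan 11.64° = 5.642 m.
Summing the layer offsets gives 8.881 m.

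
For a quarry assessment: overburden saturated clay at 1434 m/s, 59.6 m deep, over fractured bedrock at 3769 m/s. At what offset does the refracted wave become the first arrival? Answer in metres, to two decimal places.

x_cross = 2h·√((V₂+V₁)/(V₂−V₁)).
(V₂+V₁)/(V₂−V₁) = (3769+1434)/(3769−1434) = 2.2283; √ = 1.4927.
x_cross = 2·59.6·1.4927 = 177.93 m.

177.93 m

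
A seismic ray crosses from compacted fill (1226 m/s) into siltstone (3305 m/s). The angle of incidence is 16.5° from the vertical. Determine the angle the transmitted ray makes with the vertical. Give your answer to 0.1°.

50.0°

sin θ₁/V₁ = sin θ₂/V₂ ⇒ sin θ₂ = 3305·sin 16.5°/1226 = 3305·0.2840/1226 = 0.7656.
θ₂ = arcsin 0.7656 = 49.96° from the normal.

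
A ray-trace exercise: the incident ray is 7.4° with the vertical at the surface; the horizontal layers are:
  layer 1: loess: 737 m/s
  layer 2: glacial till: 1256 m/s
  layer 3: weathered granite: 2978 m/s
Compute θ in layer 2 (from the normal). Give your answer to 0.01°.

Ray parameter p = sin 7.4° / 737 = 1.7476e-04 s/m.
sin θ_2 = p·V_2 = 1.7476e-04 × 1256 = 0.2195.
θ_2 = arcsin 0.2195 = 12.68°.

12.68°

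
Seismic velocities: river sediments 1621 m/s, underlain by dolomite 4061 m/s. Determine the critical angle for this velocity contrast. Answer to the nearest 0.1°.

At critical incidence the refracted ray runs along the interface (θ₂ = 90°), so sin θ_c = V₁/V₂.
θ_c = arcsin(1621/4061) = arcsin 0.3992 = 23.53°.

23.5°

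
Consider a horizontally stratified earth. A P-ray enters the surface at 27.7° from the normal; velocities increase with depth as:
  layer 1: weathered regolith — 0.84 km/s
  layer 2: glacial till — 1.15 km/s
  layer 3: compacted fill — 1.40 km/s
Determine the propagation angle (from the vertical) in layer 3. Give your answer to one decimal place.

50.8°

Ray parameter p = sin 27.7° / 0.84 = 5.5338e-01 s/km.
sin θ_3 = p·V_3 = 5.5338e-01 × 1.40 = 0.7747.
θ_3 = 50.78° from the vertical.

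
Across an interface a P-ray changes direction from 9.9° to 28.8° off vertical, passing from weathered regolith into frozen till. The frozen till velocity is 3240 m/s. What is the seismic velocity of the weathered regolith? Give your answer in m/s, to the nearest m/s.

sin 9.9° = 0.1719; sin 28.8° = 0.4818.
V₁ = V₂·(sin θ₁/sin θ₂) = 3240·(0.1719/0.4818) = 1156.30 m/s.

1156 m/s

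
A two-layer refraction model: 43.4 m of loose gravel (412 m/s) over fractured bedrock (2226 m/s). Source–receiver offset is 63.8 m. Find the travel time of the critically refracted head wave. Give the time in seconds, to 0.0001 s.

t = x/V₂ + 2h·√(V₂²−V₁²)/(V₁V₂).
√(V₂²−V₁²) = √(2226²−412²) = 2187.5 m/s; delay term = 2·43.4·2187.5/(412·2226) = 0.20704 s.
t = 63.8/2226 + 0.20704 = 0.23570 s.

0.2357 s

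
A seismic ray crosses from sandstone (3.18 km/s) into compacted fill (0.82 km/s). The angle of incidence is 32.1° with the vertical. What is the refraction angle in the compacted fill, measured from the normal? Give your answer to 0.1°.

Snell's law: sin θ₂ = (V₂/V₁)·sin θ₁ = (0.82/3.18)·sin 32.1° = 0.1370.
θ₂ = sin⁻¹(0.1370) = 7.88° (from vertical).

7.9°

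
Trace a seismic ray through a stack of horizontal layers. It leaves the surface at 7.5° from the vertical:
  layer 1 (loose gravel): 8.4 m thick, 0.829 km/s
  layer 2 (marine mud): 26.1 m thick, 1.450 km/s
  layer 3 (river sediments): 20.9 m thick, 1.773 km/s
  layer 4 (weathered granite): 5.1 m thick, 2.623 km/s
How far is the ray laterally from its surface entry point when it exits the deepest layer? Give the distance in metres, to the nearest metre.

Ray parameter p = sin 7.5° / 0.829 km/s = 1.5745e-01 s/km.
Layer 1: θ = 7.50°; offset = 8.4·tan 7.50° = 1.106 m.
Layer 2: sin θ = p·1.450 = 0.2283 → θ = 13.20°; offset = 26.1·tan 13.20° = 6.120 m.
Layer 3: sin θ = p·1.773 = 0.2792 → θ = 16.21°; offset = 20.9·tan 16.21° = 6.076 m.
Layer 4: sin θ = p·2.623 = 0.4130 → θ = 24.39°; offset = 5.1·tan 24.39° = 2.313 m.
Total horizontal offset = 15.615 m.

16 m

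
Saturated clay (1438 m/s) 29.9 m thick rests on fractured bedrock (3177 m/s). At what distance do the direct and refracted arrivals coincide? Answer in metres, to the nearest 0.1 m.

97.4 m

θ_c = arcsin(1438/3177) = 26.91°, so cos θ_c = 0.8917 and tᵢ = 2h cos θ_c/V₁ = 0.0371 s.
At crossover x/V₁ = x/V₂ + tᵢ ⇒ x = tᵢ/(1/V₁ − 1/V₂) = 0.03708/(6.9541e-04 − 3.1476e-04) = 97.42 m.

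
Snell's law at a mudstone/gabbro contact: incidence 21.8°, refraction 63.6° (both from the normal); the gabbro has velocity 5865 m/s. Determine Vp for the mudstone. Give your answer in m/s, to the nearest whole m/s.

sin 21.8° = 0.3714; sin 63.6° = 0.8957.
V₁ = V₂·(sin θ₁/sin θ₂) = 5865·(0.3714/0.8957) = 2431.67 m/s.

2432 m/s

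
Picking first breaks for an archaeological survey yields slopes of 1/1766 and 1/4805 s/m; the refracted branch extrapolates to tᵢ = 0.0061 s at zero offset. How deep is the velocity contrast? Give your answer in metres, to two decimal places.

5.79 m

h = tᵢ·V₁·V₂ / (2·√(V₂²−V₁²)).
√(V₂²−V₁²) = √(4805² − 1766²) = 4468.7 m/s.
h = 0.0061 s × 1766 × 4805 / (2 × 4468.7) = 5.79 m.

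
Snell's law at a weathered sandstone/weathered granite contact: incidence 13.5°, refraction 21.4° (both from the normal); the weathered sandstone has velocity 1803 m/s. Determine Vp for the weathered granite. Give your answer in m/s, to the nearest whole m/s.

sin 13.5° = 0.2334; sin 21.4° = 0.3649.
V₂ = V₁·(sin θ₂/sin θ₁) = 1803·(0.3649/0.2334) = 2818.10 m/s.

2818 m/s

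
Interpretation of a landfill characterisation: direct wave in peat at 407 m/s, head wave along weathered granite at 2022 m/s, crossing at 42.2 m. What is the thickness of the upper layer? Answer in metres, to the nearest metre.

17 m

x_cross = 2h·√((V₂+V₁)/(V₂−V₁)) → h = x_cross / (2·√((V₂+V₁)/(V₂−V₁))).
√((V₂+V₁)/(V₂−V₁)) = √((2022+407)/(2022−407)) = 1.2264.
h = 42.2 / (2·1.2264) = 17.21 m.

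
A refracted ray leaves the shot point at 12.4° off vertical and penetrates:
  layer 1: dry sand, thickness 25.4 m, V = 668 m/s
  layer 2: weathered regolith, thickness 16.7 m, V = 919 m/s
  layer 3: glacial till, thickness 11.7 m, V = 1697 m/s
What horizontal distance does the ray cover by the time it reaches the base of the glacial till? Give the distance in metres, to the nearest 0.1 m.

Apply Snell's law at each interface; in layer i the horizontal offset is hᵢ·tan θᵢ.
Layer 1: θ = 12.40°; offset = 25.4·tan 12.40° = 5.585 m.
Layer 2: sin θ = 919·sin 12.4°/668 = 0.2954, θ = 17.18°; offset = 16.7·tan 17.18° = 5.164 m.
Layer 3: sin θ = 1697·sin 12.4°/668 = 0.5455, θ = 33.06°; offset = 11.7·tan 33.06° = 7.616 m.
Summing the layer offsets gives 18.364 m.

18.4 m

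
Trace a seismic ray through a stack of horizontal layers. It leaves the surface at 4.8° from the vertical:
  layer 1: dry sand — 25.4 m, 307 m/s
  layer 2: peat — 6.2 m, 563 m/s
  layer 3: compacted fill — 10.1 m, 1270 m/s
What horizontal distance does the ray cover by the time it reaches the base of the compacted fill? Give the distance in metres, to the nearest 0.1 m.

Apply Snell's law at each interface; in layer i the horizontal offset is hᵢ·tan θᵢ.
Layer 1: θ = 4.80°; offset = 25.4·tan 4.80° = 2.133 m.
Layer 2: sin θ = 563·sin 4.8°/307 = 0.1535, θ = 8.83°; offset = 6.2·tan 8.83° = 0.963 m.
Layer 3: sin θ = 1270·sin 4.8°/307 = 0.3462, θ = 20.25°; offset = 10.1·tan 20.25° = 3.727 m.
Summing the layer offsets gives 6.822 m.

6.8 m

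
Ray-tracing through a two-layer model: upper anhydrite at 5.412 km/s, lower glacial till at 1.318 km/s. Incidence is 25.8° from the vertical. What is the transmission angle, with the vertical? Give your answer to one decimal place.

sin θ₁/V₁ = sin θ₂/V₂ ⇒ sin θ₂ = 1.318·sin 25.8°/5.412 = 1.318·0.4352/5.412 = 0.1060.
θ₂ = arcsin 0.1060 = 6.08° from the normal.

6.1°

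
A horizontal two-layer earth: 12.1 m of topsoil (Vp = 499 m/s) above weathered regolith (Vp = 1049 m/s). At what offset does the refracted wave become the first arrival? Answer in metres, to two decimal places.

40.60 m

θ_c = arcsin(499/1049) = 28.40°, so cos θ_c = 0.8796 and tᵢ = 2h cos θ_c/V₁ = 0.0427 s.
At crossover x/V₁ = x/V₂ + tᵢ ⇒ x = tᵢ/(1/V₁ − 1/V₂) = 0.04266/(2.0040e-03 − 9.5329e-04) = 40.60 m.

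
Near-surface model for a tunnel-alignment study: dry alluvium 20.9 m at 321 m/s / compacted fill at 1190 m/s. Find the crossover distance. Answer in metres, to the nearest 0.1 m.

θ_c = arcsin(321/1190) = 15.65°, so cos θ_c = 0.9629 and tᵢ = 2h cos θ_c/V₁ = 0.1254 s.
At crossover x/V₁ = x/V₂ + tᵢ ⇒ x = tᵢ/(1/V₁ − 1/V₂) = 0.12539/(3.1153e-03 − 8.4034e-04) = 55.12 m.

55.1 m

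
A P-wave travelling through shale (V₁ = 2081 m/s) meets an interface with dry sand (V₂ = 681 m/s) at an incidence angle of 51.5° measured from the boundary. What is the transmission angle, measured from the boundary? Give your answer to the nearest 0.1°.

78.2°

Convert to the normal: θ₁ = 90° − 51.5° = 38.5°.
sin θ₁/V₁ = sin θ₂/V₂ ⇒ sin θ₂ = 681·sin 38.5°/2081 = 681·0.6225/2081 = 0.2037.
θ₂ = arcsin 0.2037 = 11.75° from the normal.
From the interface: 90° − 11.75° = 78.25°.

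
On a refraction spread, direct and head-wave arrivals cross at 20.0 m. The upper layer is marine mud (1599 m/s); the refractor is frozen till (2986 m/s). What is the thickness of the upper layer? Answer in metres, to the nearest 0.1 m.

x_cross = 2h·√((V₂+V₁)/(V₂−V₁)) → h = x_cross / (2·√((V₂+V₁)/(V₂−V₁))).
√((V₂+V₁)/(V₂−V₁)) = √((2986+1599)/(2986−1599)) = 1.8182.
h = 20.0 / (2·1.8182) = 5.50 m.

5.5 m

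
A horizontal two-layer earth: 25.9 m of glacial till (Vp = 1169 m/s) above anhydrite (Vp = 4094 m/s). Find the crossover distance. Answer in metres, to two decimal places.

69.48 m

x_cross = 2h·√((V₂+V₁)/(V₂−V₁)).
(V₂+V₁)/(V₂−V₁) = (4094+1169)/(4094−1169) = 1.7993; √ = 1.3414.
x_cross = 2·25.9·1.3414 = 69.48 m.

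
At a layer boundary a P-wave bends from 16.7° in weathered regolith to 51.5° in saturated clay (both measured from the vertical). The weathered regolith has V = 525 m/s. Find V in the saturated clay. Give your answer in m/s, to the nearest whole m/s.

sin 16.7° = 0.2874; sin 51.5° = 0.7826.
V₂ = V₁·(sin θ₂/sin θ₁) = 525·(0.7826/0.2874) = 1429.80 m/s.

1430 m/s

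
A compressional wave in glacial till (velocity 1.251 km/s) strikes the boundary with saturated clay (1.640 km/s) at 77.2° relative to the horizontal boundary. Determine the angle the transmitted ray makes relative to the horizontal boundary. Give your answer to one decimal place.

73.1°

Convert to the normal: θ₁ = 90° − 77.2° = 12.8°.
Snell's law: sin θ₂ = (V₂/V₁)·sin θ₁ = (1.640/1.251)·sin 12.8° = 0.2904.
θ₂ = arcsin 0.2904 = 16.88° from the normal.
From the interface: 90° − 16.88° = 73.12°.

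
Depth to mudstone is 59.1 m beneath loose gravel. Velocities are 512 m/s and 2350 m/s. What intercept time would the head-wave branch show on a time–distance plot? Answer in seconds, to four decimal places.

tᵢ = 2h·√(V₂²−V₁²)/(V₁V₂).
√(V₂²−V₁²) = √(2350²−512²) = 2293.5 m/s.
tᵢ = 2·59.1·2293.5/(512·2350) = 0.22531 s.

0.2253 s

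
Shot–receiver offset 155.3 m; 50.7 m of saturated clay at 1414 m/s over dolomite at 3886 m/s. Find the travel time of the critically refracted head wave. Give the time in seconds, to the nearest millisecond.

θ_c = arcsin(V₁/V₂) = arcsin(1414/3886) = 21.34°, cos θ_c = 0.9314.
Intercept time tᵢ = 2h cos θ_c / V₁ = 2·50.7·0.9314/1414 = 0.06680 s.
t = x/V₂ + tᵢ = 155.3/3886 + 0.06680 = 0.10676 s.

0.107 s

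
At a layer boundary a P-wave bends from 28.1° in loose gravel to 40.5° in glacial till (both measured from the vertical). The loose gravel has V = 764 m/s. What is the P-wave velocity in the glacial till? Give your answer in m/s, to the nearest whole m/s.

1053 m/s

Snell's law: sin 28.1°/V₁ = sin 40.5°/V₂.
V₂ = V₁·sin 40.5°/sin 28.1° = 764 × 1.3788 = 1053.43 m/s.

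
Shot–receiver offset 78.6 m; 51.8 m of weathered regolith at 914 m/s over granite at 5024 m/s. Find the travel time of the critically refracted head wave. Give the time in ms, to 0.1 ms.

θ_c = arcsin(V₁/V₂) = arcsin(914/5024) = 10.48°, cos θ_c = 0.9833.
Intercept time tᵢ = 2h cos θ_c / V₁ = 2·51.8·0.9833/914 = 0.11146 s.
t = x/V₂ + tᵢ = 78.6/5024 + 0.11146 = 0.12710 s.

127.1 ms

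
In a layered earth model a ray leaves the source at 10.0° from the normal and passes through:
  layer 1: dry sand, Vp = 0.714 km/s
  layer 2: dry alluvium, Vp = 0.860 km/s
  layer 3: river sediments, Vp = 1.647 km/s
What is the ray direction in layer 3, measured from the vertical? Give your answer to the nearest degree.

Snell's law across each interface conserves sin θ / V, so sin θ_3 = V_3·sin θ₁/V₁.
sin θ_3 = 1.647 × sin 10.0° / 0.714 = 0.4006.
θ_3 = 23.61° from the vertical.

24°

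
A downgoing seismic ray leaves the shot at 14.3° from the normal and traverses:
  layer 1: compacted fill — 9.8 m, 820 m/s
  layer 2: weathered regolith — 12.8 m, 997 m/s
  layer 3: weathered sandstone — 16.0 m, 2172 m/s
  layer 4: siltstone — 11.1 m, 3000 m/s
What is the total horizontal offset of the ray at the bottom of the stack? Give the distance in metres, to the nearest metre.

44 m

Apply Snell's law at each interface; in layer i the horizontal offset is hᵢ·tan θᵢ.
Layer 1: θ = 14.30°; offset = 9.8·tan 14.30° = 2.498 m.
Layer 2: sin θ = 997·sin 14.3°/820 = 0.3003, θ = 17.48°; offset = 12.8·tan 17.48° = 4.030 m.
Layer 3: sin θ = 2172·sin 14.3°/820 = 0.6542, θ = 40.86°; offset = 16.0·tan 40.86° = 13.841 m.
Layer 4: sin θ = 3000·sin 14.3°/820 = 0.9037, θ = 64.64°; offset = 11.1·tan 64.64° = 23.422 m.
Total horizontal offset = 43.791 m.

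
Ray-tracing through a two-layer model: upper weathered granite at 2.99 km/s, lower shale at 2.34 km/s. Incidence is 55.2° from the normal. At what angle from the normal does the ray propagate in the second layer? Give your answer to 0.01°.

39.99°

Snell's law: sin θ₂ = (V₂/V₁)·sin θ₁ = (2.34/2.99)·sin 55.2° = 0.6426.
θ₂ = arcsin 0.6426 = 39.99° from the normal.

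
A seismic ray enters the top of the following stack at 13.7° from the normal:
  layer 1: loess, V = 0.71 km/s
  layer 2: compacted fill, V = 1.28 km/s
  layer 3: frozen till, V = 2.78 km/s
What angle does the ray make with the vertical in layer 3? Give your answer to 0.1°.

Snell's law across each interface conserves sin θ / V, so sin θ_3 = V_3·sin θ₁/V₁.
sin θ_3 = 2.78 × sin 13.7° / 0.71 = 0.9273.
θ_3 = arcsin 0.9273 = 68.02°.

68.0°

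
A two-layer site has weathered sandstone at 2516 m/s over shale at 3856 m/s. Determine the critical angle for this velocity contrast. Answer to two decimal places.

40.73°

Critical incidence: sin θ_c = V₁/V₂ = 2516/3856 = 0.6525.
θ_c = arcsin 0.6525 = 40.73°.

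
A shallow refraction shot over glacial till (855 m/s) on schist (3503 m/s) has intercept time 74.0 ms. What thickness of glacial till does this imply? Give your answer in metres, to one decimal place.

θ_c = arcsin(855/3503) = 14.13°; cos θ_c = 0.9698.
tᵢ = 2h cos θ_c/V₁ ⇒ h = tᵢ·V₁/(2 cos θ_c) = 0.074·855/(2·0.9698) = 32.62 m.

32.6 m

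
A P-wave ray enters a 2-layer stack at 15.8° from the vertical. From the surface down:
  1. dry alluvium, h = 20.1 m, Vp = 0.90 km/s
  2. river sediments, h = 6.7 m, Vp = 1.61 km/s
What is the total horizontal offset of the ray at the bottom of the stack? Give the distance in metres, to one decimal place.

Ray parameter p = sin 15.8° / 0.90 km/s = 3.0253e-01 s/km.
Layer 1: θ = 15.80°; offset = 20.1·tan 15.80° = 5.688 m.
Layer 2: sin θ = p·1.61 = 0.4871 → θ = 29.15°; offset = 6.7·tan 29.15° = 3.737 m.
Σ offsets = 9.424 m.

9.4 m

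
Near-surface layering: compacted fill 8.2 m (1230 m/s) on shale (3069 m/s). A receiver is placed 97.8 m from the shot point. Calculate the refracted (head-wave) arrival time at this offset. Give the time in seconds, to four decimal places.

0.0441 s

t = x/V₂ + 2h·√(V₂²−V₁²)/(V₁V₂).
√(V₂²−V₁²) = √(3069²−1230²) = 2811.7 m/s; delay term = 2·8.2·2811.7/(1230·3069) = 0.01222 s.
t = 97.8/3069 + 0.01222 = 0.04408 s.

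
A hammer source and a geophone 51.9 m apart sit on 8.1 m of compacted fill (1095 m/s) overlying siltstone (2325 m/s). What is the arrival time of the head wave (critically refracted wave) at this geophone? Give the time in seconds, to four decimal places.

θ_c = arcsin(V₁/V₂) = arcsin(1095/2325) = 28.10°, cos θ_c = 0.8822.
Intercept time tᵢ = 2h cos θ_c / V₁ = 2·8.1·0.8822/1095 = 0.01305 s.
t = x/V₂ + tᵢ = 51.9/2325 + 0.01305 = 0.03537 s.

0.0354 s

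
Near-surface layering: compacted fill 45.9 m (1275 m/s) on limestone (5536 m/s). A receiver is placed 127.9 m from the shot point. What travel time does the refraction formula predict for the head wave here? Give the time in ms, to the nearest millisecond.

θ_c = arcsin(V₁/V₂) = arcsin(1275/5536) = 13.32°, cos θ_c = 0.9731.
Intercept time tᵢ = 2h cos θ_c / V₁ = 2·45.9·0.9731/1275 = 0.07006 s.
t = x/V₂ + tᵢ = 127.9/5536 + 0.07006 = 0.09317 s.

93 ms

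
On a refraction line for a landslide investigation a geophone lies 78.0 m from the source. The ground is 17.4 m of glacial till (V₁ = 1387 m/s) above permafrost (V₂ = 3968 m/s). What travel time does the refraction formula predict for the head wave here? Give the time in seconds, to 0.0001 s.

0.0432 s

θ_c = arcsin(V₁/V₂) = arcsin(1387/3968) = 20.46°, cos θ_c = 0.9369.
Intercept time tᵢ = 2h cos θ_c / V₁ = 2·17.4·0.9369/1387 = 0.02351 s.
t = x/V₂ + tᵢ = 78.0/3968 + 0.02351 = 0.04316 s.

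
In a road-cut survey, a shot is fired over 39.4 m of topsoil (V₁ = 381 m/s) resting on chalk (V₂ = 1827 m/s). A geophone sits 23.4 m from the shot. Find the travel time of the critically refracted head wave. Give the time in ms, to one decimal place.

215.1 ms

θ_c = arcsin(V₁/V₂) = arcsin(381/1827) = 12.04°, cos θ_c = 0.9780.
Intercept time tᵢ = 2h cos θ_c / V₁ = 2·39.4·0.9780/381 = 0.20228 s.
t = x/V₂ + tᵢ = 23.4/1827 + 0.20228 = 0.21508 s.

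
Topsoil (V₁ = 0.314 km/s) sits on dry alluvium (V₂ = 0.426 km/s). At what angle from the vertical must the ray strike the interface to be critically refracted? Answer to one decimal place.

At critical incidence the refracted ray runs along the interface (θ₂ = 90°), so sin θ_c = V₁/V₂.
θ_c = arcsin(0.314/0.426) = arcsin 0.7371 = 47.48°.

47.5°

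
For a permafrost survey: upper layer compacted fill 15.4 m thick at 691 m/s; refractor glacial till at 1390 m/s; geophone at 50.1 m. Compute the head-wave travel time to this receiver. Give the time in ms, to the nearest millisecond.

75 ms

θ_c = arcsin(V₁/V₂) = arcsin(691/1390) = 29.81°, cos θ_c = 0.8677.
Intercept time tᵢ = 2h cos θ_c / V₁ = 2·15.4·0.8677/691 = 0.03868 s.
t = x/V₂ + tᵢ = 50.1/1390 + 0.03868 = 0.07472 s.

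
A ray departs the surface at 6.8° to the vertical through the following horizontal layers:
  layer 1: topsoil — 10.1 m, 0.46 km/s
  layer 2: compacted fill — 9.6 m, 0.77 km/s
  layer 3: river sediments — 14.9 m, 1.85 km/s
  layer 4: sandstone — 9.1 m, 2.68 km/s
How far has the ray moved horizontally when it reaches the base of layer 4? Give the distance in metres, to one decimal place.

19.9 m

Apply Snell's law at each interface; in layer i the horizontal offset is hᵢ·tan θᵢ.
Layer 1: θ = 6.80°; offset = 10.1·tan 6.80° = 1.204 m.
Layer 2: sin θ = 0.77·sin 6.8°/0.46 = 0.1982, θ = 11.43°; offset = 9.6·tan 11.43° = 1.941 m.
Layer 3: sin θ = 1.85·sin 6.8°/0.46 = 0.4762, θ = 28.44°; offset = 14.9·tan 28.44° = 8.069 m.
Layer 4: sin θ = 2.68·sin 6.8°/0.46 = 0.6898, θ = 43.62°; offset = 9.1·tan 43.62° = 8.671 m.
Summing the layer offsets gives 19.885 m.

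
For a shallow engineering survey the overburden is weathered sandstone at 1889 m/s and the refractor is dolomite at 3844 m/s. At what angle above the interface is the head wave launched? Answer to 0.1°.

At critical incidence the refracted ray runs along the interface (θ₂ = 90°), so sin θ_c = V₁/V₂.
θ_c = arcsin(1889/3844) = arcsin 0.4914 = 29.43°.
Measured from the interface: 90° − 29.43° = 60.57°.

60.6°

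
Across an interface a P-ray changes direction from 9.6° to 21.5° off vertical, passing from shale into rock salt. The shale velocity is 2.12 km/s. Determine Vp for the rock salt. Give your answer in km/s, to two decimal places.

Snell's law: sin 9.6°/V₁ = sin 21.5°/V₂.
V₂ = V₁·sin 21.5°/sin 9.6° = 2.12 × 2.1977 = 4.66 km/s.

4.66 km/s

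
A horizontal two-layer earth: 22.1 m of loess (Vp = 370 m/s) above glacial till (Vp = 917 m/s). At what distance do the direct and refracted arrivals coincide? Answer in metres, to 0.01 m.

67.80 m

x_cross = 2h·√((V₂+V₁)/(V₂−V₁)).
(V₂+V₁)/(V₂−V₁) = (917+370)/(917−370) = 2.3528; √ = 1.5339.
x_cross = 2·22.1·1.5339 = 67.80 m.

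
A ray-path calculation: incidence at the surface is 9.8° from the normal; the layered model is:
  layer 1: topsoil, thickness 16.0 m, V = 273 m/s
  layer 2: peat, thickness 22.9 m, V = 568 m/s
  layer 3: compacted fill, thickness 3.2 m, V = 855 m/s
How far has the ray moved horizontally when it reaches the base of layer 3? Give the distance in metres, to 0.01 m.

13.45 m

Apply Snell's law at each interface; in layer i the horizontal offset is hᵢ·tan θᵢ.
Layer 1: θ = 9.80°; offset = 16.0·tan 9.80° = 2.7637 m.
Layer 2: sin θ = 568·sin 9.8°/273 = 0.3541, θ = 20.74°; offset = 22.9·tan 20.74° = 8.6717 m.
Layer 3: sin θ = 855·sin 9.8°/273 = 0.5331, θ = 32.21°; offset = 3.2·tan 32.21° = 2.0162 m.
Σ offsets = 13.4515 m.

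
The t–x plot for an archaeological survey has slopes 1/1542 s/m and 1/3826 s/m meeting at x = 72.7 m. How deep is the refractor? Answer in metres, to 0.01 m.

h = (x_cross/2)·√((V₂−V₁)/(V₂+V₁)).
(V₂−V₁)/(V₂+V₁) = (3826−1542)/(3826+1542) = 0.4255; √ = 0.6523.
h = (72.7/2)·0.6523 = 23.71 m.

23.71 m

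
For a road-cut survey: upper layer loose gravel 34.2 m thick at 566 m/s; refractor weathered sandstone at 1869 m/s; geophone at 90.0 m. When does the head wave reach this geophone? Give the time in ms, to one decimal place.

θ_c = arcsin(V₁/V₂) = arcsin(566/1869) = 17.63°, cos θ_c = 0.9530.
Intercept time tᵢ = 2h cos θ_c / V₁ = 2·34.2·0.9530/566 = 0.11517 s.
t = x/V₂ + tᵢ = 90.0/1869 + 0.11517 = 0.16333 s.

163.3 ms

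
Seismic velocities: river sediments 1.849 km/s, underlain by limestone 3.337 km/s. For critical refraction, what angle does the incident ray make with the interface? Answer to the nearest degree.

Critical incidence: sin θ_c = V₁/V₂ = 1.849/3.337 = 0.5541.
θ_c = arcsin 0.5541 = 33.65°.
Measured from the interface: 90° − 33.65° = 56.35°.

56°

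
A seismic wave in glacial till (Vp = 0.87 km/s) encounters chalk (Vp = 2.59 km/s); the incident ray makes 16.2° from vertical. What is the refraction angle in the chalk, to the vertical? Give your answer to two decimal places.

56.16°

Snell's law: sin θ₂ = (V₂/V₁)·sin θ₁ = (2.59/0.87)·sin 16.2° = 0.8306.
θ₂ = arcsin 0.8306 = 56.16° from the normal.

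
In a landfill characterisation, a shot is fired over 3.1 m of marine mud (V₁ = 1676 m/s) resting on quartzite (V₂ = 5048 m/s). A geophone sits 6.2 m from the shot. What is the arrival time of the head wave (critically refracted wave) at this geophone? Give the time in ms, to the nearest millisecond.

t = x/V₂ + 2h·√(V₂²−V₁²)/(V₁V₂).
√(V₂²−V₁²) = √(5048²−1676²) = 4761.7 m/s; delay term = 2·3.1·4761.7/(1676·5048) = 0.00349 s.
t = 6.2/5048 + 0.00349 = 0.00472 s.

5 ms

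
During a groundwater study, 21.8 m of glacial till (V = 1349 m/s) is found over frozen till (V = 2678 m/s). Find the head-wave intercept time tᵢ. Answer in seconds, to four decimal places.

θ_c = arcsin(V₁/V₂) = arcsin(1349/2678) = 30.25°; cos θ_c = 0.8639.
tᵢ = 2h·cos θ_c / V₁ = 2·21.8·0.8639 / 1349 = 0.02792 s.

0.0279 s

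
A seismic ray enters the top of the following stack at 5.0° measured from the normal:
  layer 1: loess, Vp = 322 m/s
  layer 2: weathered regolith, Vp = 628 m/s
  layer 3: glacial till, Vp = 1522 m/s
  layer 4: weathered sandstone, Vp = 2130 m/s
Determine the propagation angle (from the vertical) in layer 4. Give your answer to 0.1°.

Ray parameter p = sin 5.0° / 322 = 2.7067e-04 s/m.
sin θ_4 = p·V_4 = 2.7067e-04 × 2130 = 0.5765.
θ_4 = arcsin 0.5765 = 35.21°.

35.2°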